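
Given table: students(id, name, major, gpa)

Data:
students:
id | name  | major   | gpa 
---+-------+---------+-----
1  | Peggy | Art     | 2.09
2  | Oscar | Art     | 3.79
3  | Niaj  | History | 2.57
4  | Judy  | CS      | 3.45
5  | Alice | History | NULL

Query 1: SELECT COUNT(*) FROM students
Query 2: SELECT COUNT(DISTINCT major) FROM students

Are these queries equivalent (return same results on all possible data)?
No, not equivalent

Query 1 returns: [(5,)]
Query 2 returns: [(3,)]

Reason: COUNT(*) counts rows, COUNT(DISTINCT major) counts unique majors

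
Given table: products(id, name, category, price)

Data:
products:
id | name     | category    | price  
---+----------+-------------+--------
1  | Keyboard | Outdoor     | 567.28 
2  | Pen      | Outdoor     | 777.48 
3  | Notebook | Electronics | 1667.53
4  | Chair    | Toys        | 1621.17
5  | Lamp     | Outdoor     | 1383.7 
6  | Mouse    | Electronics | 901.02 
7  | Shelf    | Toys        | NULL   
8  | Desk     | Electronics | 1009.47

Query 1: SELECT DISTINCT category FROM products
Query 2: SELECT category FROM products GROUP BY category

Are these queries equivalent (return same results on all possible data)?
Yes, equivalent

Both queries return: [('Electronics',), ('Outdoor',), ('Toys',)]

Reason: Both get unique categorys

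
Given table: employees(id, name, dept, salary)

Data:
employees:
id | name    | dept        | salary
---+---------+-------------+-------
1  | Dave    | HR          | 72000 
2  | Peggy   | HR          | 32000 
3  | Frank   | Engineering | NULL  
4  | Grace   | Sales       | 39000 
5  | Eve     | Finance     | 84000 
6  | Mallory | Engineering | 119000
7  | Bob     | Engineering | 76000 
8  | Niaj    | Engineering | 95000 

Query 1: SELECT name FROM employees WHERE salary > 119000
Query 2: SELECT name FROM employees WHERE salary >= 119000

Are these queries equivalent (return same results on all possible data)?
No, not equivalent

Query 1 returns: []
Query 2 returns: [('Mallory',)]

Reason: > vs >= gives different results when salary = 119000 exists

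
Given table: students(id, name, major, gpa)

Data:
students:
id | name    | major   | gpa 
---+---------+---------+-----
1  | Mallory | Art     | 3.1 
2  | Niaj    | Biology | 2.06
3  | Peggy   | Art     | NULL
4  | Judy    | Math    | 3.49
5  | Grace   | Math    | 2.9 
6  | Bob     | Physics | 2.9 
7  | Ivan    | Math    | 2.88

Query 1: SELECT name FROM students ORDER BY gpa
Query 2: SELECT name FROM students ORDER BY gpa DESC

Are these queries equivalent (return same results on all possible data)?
No, not equivalent

Query 1 returns: [('Peggy',), ('Niaj',), ('Ivan',), ('Grace',), ('Bob',), ('Mallory',), ('Judy',)]
Query 2 returns: [('Judy',), ('Mallory',), ('Grace',), ('Bob',), ('Ivan',), ('Niaj',), ('Peggy',)]

Reason: ASC vs DESC gives opposite ordering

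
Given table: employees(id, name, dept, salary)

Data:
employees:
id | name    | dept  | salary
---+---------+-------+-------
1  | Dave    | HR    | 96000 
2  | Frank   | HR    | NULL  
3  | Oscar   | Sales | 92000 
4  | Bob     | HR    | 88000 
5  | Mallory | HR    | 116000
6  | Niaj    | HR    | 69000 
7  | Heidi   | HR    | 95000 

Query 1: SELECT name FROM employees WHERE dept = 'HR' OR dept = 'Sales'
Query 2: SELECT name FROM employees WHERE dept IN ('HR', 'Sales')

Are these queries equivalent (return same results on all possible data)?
Yes, equivalent

Both queries return: [('Bob',), ('Dave',), ('Frank',), ('Heidi',), ('Mallory',), ('Niaj',), ('Oscar',)]

Reason: OR vs IN are equivalent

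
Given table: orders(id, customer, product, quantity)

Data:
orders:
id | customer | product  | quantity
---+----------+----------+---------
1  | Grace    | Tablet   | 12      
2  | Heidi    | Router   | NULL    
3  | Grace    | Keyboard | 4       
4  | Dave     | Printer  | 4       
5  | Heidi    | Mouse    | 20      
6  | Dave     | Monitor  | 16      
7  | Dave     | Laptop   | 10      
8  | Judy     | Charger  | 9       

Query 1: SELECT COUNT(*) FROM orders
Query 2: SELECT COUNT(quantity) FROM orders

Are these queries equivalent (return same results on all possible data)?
No, not equivalent

Query 1 returns: [(8,)]
Query 2 returns: [(7,)]

Reason: COUNT(*) includes NULLs, COUNT(column) excludes them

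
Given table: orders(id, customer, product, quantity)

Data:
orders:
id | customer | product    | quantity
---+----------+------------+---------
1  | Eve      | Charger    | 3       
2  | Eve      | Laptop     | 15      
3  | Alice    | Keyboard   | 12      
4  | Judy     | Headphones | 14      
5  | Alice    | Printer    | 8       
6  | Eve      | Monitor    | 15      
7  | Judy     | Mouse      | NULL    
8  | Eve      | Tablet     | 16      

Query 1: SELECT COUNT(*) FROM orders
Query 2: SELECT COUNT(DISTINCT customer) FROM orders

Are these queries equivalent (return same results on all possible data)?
No, not equivalent

Query 1 returns: [(8,)]
Query 2 returns: [(3,)]

Reason: COUNT(*) counts rows, COUNT(DISTINCT customer) counts unique customers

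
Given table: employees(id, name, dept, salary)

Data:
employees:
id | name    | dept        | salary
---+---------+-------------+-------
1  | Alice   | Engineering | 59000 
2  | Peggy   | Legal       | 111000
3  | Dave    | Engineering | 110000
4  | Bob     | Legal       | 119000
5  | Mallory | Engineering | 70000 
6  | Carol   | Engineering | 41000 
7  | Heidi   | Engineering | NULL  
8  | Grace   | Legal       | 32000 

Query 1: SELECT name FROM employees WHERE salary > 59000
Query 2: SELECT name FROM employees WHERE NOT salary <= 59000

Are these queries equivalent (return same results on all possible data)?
Yes, equivalent

Both queries return: [('Bob',), ('Dave',), ('Mallory',), ('Peggy',)]

Reason: Both filter salary > 59000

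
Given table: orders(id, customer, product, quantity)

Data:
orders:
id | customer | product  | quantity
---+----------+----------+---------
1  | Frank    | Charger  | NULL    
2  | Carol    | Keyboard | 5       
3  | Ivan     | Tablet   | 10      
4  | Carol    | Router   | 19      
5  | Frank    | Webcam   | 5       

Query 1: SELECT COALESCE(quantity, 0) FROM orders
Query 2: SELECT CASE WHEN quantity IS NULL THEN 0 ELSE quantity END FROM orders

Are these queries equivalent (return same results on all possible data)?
Yes, equivalent

Both queries return: [(0,), (5,), (5,), (10,), (19,)]

Reason: COALESCE vs CASE for NULL handling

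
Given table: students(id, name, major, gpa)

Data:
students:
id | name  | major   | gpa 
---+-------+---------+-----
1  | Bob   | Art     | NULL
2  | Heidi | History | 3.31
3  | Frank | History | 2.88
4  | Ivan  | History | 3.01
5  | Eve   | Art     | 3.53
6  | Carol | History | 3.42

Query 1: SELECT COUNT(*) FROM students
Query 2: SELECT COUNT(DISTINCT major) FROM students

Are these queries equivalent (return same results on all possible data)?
No, not equivalent

Query 1 returns: [(6,)]
Query 2 returns: [(2,)]

Reason: COUNT(*) counts rows, COUNT(DISTINCT major) counts unique majors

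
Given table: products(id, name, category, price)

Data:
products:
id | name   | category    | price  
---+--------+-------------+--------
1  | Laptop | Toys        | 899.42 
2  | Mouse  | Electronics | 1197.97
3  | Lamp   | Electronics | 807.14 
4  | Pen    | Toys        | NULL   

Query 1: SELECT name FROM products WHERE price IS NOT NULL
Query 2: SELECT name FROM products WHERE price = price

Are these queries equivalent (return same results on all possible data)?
Yes, equivalent

Both queries return: [('Lamp',), ('Laptop',), ('Mouse',)]

Reason: IS NOT NULL vs self-equality (both exclude NULLs)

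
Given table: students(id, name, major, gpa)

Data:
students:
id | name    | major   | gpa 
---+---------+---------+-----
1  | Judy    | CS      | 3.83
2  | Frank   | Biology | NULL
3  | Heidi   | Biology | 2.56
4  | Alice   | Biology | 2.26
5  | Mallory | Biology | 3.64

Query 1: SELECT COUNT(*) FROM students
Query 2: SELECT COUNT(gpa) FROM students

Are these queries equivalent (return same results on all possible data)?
No, not equivalent

Query 1 returns: [(5,)]
Query 2 returns: [(4,)]

Reason: COUNT(*) includes NULLs, COUNT(column) excludes them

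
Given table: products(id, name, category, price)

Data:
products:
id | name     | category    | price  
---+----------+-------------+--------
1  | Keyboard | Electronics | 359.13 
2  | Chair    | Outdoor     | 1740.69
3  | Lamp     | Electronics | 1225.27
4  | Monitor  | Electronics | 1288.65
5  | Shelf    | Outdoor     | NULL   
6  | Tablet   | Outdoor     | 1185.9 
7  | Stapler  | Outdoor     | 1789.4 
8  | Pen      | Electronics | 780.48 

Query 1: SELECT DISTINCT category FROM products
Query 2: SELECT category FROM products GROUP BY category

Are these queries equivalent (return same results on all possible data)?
Yes, equivalent

Both queries return: [('Electronics',), ('Outdoor',)]

Reason: Both get unique categorys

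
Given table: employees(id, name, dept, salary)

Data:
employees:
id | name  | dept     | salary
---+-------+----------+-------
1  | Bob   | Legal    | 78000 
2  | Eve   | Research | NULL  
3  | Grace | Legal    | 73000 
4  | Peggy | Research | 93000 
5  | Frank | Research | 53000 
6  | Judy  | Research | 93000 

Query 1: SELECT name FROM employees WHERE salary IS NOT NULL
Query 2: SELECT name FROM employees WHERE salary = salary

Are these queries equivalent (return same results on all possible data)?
Yes, equivalent

Both queries return: [('Bob',), ('Frank',), ('Grace',), ('Judy',), ('Peggy',)]

Reason: IS NOT NULL vs self-equality (both exclude NULLs)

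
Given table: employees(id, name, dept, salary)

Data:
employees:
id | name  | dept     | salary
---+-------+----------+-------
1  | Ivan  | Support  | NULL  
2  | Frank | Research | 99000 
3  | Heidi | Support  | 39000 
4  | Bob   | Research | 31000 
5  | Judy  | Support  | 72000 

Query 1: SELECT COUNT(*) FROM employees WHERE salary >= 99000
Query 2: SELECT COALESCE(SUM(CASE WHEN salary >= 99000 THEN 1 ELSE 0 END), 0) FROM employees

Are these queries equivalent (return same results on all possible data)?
Yes, equivalent

Both queries return: [(1,)]

Reason: COUNT with WHERE vs conditional SUM (COALESCE handles empty-table NULL)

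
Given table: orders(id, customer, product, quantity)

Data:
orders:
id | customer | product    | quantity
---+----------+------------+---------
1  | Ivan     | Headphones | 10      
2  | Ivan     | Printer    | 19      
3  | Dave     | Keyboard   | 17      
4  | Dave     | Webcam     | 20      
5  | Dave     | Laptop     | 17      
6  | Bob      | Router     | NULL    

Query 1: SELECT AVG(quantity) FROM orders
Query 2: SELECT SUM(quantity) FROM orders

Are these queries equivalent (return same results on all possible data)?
No, not equivalent

Query 1 returns: [(16.6,)]
Query 2 returns: [(83,)]

Reason: AVG vs SUM give different aggregate values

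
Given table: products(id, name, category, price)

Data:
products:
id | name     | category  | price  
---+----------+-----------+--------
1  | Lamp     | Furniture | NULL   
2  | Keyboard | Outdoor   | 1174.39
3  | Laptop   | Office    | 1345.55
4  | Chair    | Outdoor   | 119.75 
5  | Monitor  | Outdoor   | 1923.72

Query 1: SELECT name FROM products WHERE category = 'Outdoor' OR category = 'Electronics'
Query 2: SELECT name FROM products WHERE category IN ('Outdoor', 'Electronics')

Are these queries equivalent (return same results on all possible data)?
Yes, equivalent

Both queries return: [('Chair',), ('Keyboard',), ('Monitor',)]

Reason: OR vs IN are equivalent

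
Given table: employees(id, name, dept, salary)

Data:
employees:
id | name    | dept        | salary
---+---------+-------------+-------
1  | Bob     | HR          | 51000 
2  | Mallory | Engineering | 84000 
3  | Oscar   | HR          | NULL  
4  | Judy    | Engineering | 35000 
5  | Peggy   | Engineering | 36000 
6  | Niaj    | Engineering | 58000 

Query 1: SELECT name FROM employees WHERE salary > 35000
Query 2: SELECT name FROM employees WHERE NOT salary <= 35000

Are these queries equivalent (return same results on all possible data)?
Yes, equivalent

Both queries return: [('Bob',), ('Mallory',), ('Niaj',), ('Peggy',)]

Reason: Both filter salary > 35000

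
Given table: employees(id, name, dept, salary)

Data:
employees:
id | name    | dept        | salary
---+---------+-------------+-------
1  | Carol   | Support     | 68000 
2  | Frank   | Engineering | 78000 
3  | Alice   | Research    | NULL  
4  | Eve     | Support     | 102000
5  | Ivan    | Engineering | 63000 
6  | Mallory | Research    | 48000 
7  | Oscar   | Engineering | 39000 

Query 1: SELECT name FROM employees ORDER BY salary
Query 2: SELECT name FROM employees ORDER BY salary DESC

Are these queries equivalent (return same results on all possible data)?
No, not equivalent

Query 1 returns: [('Alice',), ('Oscar',), ('Mallory',), ('Ivan',), ('Carol',), ('Frank',), ('Eve',)]
Query 2 returns: [('Eve',), ('Frank',), ('Carol',), ('Ivan',), ('Mallory',), ('Oscar',), ('Alice',)]

Reason: ASC vs DESC gives opposite ordering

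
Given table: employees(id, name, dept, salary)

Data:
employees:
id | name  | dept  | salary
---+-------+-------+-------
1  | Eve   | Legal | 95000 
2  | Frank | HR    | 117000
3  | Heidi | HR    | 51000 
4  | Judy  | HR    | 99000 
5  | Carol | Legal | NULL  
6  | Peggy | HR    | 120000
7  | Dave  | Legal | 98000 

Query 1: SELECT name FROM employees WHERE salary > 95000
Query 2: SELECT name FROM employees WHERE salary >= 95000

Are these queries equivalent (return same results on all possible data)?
No, not equivalent

Query 1 returns: [('Frank',), ('Judy',), ('Peggy',), ('Dave',)]
Query 2 returns: [('Eve',), ('Frank',), ('Judy',), ('Peggy',), ('Dave',)]

Reason: > vs >= gives different results when salary = 95000 exists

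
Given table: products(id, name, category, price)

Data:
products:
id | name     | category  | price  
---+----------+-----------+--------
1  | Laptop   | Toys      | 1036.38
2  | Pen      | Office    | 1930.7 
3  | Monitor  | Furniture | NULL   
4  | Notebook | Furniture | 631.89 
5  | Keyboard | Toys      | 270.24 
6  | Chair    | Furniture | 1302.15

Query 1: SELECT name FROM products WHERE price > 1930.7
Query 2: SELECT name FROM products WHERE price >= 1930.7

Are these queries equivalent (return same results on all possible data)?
No, not equivalent

Query 1 returns: []
Query 2 returns: [('Pen',)]

Reason: > vs >= gives different results when price = 1930.7 exists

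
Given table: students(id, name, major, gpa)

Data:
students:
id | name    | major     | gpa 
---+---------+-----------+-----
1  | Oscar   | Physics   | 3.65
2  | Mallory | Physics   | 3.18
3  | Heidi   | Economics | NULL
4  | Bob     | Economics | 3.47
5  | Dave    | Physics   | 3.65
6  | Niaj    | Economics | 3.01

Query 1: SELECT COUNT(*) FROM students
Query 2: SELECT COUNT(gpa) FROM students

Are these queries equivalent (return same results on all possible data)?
No, not equivalent

Query 1 returns: [(6,)]
Query 2 returns: [(5,)]

Reason: COUNT(*) includes NULLs, COUNT(column) excludes them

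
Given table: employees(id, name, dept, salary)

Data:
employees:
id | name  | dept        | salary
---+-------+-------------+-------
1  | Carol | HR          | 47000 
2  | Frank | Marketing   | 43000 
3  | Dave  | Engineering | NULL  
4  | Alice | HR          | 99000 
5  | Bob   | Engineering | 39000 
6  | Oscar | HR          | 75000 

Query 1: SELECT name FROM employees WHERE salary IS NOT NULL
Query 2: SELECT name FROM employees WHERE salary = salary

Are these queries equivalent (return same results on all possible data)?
Yes, equivalent

Both queries return: [('Alice',), ('Bob',), ('Carol',), ('Frank',), ('Oscar',)]

Reason: IS NOT NULL vs self-equality (both exclude NULLs)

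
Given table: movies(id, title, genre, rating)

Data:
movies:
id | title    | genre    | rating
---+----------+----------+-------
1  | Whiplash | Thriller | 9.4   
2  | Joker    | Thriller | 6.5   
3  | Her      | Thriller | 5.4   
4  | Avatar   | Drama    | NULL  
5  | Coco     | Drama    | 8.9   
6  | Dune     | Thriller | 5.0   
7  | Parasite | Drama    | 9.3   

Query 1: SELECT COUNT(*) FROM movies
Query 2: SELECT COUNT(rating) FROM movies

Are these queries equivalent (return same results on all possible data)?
No, not equivalent

Query 1 returns: [(7,)]
Query 2 returns: [(6,)]

Reason: COUNT(*) includes NULLs, COUNT(column) excludes them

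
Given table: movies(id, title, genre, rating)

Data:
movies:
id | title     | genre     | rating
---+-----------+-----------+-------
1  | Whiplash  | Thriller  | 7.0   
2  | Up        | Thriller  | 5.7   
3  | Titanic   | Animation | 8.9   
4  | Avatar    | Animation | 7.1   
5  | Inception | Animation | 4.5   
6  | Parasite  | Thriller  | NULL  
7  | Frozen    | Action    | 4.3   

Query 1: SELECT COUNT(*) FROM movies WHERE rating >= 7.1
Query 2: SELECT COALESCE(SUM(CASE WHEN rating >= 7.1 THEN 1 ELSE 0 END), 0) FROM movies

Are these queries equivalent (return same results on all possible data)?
Yes, equivalent

Both queries return: [(2,)]

Reason: COUNT with WHERE vs conditional SUM (COALESCE handles empty-table NULL)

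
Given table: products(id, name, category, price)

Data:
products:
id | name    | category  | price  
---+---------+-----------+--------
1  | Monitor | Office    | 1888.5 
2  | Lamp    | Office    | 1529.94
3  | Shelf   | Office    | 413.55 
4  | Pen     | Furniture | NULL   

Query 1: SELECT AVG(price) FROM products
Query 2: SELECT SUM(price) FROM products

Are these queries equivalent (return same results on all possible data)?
No, not equivalent

Query 1 returns: [(1277.3300000000002,)]
Query 2 returns: [(3831.9900000000002,)]

Reason: AVG vs SUM give different aggregate values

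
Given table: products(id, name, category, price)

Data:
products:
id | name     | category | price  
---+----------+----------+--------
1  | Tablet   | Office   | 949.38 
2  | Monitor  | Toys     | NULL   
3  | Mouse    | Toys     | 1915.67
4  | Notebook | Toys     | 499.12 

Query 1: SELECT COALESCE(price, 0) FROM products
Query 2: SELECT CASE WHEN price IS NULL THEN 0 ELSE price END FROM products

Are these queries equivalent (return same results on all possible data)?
Yes, equivalent

Both queries return: [(0,), (499.12,), (949.38,), (1915.67,)]

Reason: COALESCE vs CASE for NULL handling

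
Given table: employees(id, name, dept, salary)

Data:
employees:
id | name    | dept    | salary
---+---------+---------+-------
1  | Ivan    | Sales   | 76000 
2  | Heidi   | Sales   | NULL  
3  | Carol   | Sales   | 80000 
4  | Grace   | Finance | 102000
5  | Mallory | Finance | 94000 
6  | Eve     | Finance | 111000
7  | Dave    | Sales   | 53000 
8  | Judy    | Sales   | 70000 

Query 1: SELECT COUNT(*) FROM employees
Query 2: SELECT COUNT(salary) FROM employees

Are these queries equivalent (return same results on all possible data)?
No, not equivalent

Query 1 returns: [(8,)]
Query 2 returns: [(7,)]

Reason: COUNT(*) includes NULLs, COUNT(column) excludes them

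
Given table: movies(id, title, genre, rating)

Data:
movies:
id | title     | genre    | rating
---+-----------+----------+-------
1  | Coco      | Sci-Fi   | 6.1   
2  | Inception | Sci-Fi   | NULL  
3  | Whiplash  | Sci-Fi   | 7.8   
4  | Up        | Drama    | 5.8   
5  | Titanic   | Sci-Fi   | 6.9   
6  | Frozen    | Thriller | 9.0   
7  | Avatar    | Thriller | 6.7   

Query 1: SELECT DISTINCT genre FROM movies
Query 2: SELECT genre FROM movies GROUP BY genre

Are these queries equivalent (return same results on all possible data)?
Yes, equivalent

Both queries return: [('Drama',), ('Sci-Fi',), ('Thriller',)]

Reason: Both get unique genres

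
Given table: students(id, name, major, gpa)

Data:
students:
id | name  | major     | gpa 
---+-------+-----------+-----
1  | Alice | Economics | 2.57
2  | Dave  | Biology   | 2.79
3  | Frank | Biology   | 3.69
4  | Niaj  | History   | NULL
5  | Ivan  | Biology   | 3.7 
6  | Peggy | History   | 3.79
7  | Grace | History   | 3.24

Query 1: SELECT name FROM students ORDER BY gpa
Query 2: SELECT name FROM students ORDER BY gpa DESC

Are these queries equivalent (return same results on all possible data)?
No, not equivalent

Query 1 returns: [('Niaj',), ('Alice',), ('Dave',), ('Grace',), ('Frank',), ('Ivan',), ('Peggy',)]
Query 2 returns: [('Peggy',), ('Ivan',), ('Frank',), ('Grace',), ('Dave',), ('Alice',), ('Niaj',)]

Reason: ASC vs DESC gives opposite ordering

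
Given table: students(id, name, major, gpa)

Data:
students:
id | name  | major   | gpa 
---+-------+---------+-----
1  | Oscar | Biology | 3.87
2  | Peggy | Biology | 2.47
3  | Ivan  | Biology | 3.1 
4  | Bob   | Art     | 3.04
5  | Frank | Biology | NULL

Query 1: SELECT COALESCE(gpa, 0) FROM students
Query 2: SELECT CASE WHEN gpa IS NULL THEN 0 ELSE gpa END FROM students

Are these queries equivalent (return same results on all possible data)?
Yes, equivalent

Both queries return: [(0,), (2.47,), (3.04,), (3.1,), (3.87,)]

Reason: COALESCE vs CASE for NULL handling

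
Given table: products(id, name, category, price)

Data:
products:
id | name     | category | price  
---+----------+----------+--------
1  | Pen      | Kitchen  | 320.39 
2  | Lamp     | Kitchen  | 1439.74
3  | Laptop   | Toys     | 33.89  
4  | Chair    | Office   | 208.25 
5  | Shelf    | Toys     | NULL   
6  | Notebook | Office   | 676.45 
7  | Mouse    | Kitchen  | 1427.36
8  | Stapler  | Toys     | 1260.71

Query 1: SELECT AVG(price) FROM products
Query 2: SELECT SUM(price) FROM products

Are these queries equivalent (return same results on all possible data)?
No, not equivalent

Query 1 returns: [(766.6842857142857,)]
Query 2 returns: [(5366.79,)]

Reason: AVG vs SUM give different aggregate values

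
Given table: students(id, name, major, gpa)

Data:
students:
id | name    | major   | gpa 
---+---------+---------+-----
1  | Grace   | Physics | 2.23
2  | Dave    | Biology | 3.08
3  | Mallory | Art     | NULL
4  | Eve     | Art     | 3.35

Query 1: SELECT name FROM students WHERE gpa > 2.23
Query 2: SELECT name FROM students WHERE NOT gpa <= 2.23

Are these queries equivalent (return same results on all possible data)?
Yes, equivalent

Both queries return: [('Dave',), ('Eve',)]

Reason: Both filter gpa > 2.23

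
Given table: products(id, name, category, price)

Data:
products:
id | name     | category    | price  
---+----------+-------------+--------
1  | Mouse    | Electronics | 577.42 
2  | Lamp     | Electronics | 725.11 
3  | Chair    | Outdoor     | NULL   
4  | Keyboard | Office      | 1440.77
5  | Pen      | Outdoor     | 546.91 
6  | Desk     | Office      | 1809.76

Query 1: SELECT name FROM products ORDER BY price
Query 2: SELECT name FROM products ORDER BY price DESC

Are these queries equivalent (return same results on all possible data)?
No, not equivalent

Query 1 returns: [('Chair',), ('Pen',), ('Mouse',), ('Lamp',), ('Keyboard',), ('Desk',)]
Query 2 returns: [('Desk',), ('Keyboard',), ('Lamp',), ('Mouse',), ('Pen',), ('Chair',)]

Reason: ASC vs DESC gives opposite ordering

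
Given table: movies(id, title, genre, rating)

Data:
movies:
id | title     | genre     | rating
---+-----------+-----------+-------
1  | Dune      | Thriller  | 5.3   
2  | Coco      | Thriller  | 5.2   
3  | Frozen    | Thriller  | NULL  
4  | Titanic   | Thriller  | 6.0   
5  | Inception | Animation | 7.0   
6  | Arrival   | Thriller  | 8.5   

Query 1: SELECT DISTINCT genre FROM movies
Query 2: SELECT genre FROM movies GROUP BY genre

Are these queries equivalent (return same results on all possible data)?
Yes, equivalent

Both queries return: [('Animation',), ('Thriller',)]

Reason: Both get unique genres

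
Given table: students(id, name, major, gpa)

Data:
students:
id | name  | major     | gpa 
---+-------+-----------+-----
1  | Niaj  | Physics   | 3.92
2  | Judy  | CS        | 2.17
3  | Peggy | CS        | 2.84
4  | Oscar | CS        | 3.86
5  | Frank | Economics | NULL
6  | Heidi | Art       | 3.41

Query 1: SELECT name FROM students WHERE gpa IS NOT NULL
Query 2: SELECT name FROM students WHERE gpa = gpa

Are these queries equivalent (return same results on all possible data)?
Yes, equivalent

Both queries return: [('Heidi',), ('Judy',), ('Niaj',), ('Oscar',), ('Peggy',)]

Reason: IS NOT NULL vs self-equality (both exclude NULLs)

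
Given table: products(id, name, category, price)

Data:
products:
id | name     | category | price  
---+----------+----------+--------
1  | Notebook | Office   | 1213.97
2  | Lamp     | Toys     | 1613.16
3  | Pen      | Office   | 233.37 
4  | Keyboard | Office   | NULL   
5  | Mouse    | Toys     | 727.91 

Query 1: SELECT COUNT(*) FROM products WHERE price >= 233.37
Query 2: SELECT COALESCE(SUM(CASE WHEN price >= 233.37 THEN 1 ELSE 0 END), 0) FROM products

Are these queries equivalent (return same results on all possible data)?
Yes, equivalent

Both queries return: [(4,)]

Reason: COUNT with WHERE vs conditional SUM (COALESCE handles empty-table NULL)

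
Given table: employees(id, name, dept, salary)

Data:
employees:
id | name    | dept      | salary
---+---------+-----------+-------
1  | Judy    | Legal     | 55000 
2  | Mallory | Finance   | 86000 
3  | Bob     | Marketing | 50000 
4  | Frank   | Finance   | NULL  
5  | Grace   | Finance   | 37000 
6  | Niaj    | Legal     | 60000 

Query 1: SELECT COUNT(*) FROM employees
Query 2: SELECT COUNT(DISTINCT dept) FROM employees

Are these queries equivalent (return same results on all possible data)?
No, not equivalent

Query 1 returns: [(6,)]
Query 2 returns: [(3,)]

Reason: COUNT(*) counts rows, COUNT(DISTINCT dept) counts unique depts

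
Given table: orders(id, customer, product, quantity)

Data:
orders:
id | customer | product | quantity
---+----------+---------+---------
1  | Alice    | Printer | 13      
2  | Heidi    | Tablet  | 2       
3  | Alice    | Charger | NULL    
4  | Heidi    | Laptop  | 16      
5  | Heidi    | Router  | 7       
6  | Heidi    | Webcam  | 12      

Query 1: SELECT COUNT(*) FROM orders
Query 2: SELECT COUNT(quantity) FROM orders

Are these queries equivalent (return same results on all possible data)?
No, not equivalent

Query 1 returns: [(6,)]
Query 2 returns: [(5,)]

Reason: COUNT(*) includes NULLs, COUNT(column) excludes them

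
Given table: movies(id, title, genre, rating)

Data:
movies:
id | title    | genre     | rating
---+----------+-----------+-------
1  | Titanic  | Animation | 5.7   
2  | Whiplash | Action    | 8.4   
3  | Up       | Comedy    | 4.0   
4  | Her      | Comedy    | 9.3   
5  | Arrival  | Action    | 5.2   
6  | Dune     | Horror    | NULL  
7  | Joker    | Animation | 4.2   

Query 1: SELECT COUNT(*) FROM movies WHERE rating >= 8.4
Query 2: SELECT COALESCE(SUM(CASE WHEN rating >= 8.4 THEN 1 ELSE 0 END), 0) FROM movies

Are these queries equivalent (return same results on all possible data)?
Yes, equivalent

Both queries return: [(2,)]

Reason: COUNT with WHERE vs conditional SUM (COALESCE handles empty-table NULL)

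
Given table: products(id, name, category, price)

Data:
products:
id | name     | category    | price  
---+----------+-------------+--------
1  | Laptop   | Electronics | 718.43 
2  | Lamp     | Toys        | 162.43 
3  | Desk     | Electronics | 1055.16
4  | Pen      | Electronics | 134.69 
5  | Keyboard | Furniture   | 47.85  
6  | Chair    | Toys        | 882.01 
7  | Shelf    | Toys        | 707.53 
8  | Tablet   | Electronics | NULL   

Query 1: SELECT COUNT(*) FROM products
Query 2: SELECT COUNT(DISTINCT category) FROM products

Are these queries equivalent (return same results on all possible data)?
No, not equivalent

Query 1 returns: [(8,)]
Query 2 returns: [(3,)]

Reason: COUNT(*) counts rows, COUNT(DISTINCT category) counts unique categorys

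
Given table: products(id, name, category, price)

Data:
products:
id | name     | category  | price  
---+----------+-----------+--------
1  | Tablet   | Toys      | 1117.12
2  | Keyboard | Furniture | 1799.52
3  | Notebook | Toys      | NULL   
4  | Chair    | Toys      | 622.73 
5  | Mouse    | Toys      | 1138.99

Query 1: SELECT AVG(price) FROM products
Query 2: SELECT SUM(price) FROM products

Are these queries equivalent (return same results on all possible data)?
No, not equivalent

Query 1 returns: [(1169.59,)]
Query 2 returns: [(4678.36,)]

Reason: AVG vs SUM give different aggregate values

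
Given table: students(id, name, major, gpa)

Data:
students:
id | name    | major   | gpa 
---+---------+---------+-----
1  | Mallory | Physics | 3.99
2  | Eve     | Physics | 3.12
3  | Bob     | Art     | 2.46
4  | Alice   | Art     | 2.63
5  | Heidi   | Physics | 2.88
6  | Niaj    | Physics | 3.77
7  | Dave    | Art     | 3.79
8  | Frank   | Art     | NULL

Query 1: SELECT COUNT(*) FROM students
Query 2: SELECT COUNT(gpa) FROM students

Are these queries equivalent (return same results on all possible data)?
No, not equivalent

Query 1 returns: [(8,)]
Query 2 returns: [(7,)]

Reason: COUNT(*) includes NULLs, COUNT(column) excludes them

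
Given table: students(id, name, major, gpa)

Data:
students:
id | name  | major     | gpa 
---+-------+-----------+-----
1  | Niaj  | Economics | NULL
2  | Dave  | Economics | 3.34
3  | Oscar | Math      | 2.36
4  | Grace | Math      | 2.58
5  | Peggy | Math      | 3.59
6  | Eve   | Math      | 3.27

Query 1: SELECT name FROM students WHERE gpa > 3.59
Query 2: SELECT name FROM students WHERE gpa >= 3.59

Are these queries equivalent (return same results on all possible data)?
No, not equivalent

Query 1 returns: []
Query 2 returns: [('Peggy',)]

Reason: > vs >= gives different results when gpa = 3.59 exists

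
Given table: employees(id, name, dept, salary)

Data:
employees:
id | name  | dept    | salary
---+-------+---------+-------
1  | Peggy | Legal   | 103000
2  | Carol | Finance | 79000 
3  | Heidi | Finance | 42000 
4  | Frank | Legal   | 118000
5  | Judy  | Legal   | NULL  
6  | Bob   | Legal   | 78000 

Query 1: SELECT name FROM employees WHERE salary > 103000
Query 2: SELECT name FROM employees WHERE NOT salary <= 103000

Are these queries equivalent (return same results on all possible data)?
Yes, equivalent

Both queries return: [('Frank',)]

Reason: Both filter salary > 103000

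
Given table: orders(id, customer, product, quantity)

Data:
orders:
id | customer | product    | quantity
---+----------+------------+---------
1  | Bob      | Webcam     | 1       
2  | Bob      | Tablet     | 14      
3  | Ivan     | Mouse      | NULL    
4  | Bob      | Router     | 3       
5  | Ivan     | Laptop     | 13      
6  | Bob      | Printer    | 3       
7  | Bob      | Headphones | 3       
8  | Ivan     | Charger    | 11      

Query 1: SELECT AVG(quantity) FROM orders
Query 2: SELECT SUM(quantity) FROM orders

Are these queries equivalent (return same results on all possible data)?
No, not equivalent

Query 1 returns: [(6.857142857142857,)]
Query 2 returns: [(48,)]

Reason: AVG vs SUM give different aggregate values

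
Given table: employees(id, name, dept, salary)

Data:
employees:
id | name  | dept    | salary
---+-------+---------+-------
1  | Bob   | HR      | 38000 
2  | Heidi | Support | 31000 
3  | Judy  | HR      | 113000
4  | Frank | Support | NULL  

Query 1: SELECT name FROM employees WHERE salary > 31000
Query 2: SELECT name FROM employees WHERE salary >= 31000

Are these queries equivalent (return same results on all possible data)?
No, not equivalent

Query 1 returns: [('Bob',), ('Judy',)]
Query 2 returns: [('Bob',), ('Heidi',), ('Judy',)]

Reason: > vs >= gives different results when salary = 31000 exists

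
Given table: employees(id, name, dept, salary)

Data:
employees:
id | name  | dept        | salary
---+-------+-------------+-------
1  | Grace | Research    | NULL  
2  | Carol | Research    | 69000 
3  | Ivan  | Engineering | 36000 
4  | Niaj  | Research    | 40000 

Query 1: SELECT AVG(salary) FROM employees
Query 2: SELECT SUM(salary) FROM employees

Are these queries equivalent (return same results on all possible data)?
No, not equivalent

Query 1 returns: [(48333.333333333336,)]
Query 2 returns: [(145000,)]

Reason: AVG vs SUM give different aggregate values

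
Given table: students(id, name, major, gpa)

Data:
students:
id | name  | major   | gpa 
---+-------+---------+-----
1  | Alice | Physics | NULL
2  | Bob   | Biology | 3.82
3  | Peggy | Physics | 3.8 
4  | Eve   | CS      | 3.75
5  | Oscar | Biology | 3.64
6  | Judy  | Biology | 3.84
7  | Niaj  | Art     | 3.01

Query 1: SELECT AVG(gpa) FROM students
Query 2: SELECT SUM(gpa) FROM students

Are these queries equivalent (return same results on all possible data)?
No, not equivalent

Query 1 returns: [(3.643333333333333,)]
Query 2 returns: [(21.86,)]

Reason: AVG vs SUM give different aggregate values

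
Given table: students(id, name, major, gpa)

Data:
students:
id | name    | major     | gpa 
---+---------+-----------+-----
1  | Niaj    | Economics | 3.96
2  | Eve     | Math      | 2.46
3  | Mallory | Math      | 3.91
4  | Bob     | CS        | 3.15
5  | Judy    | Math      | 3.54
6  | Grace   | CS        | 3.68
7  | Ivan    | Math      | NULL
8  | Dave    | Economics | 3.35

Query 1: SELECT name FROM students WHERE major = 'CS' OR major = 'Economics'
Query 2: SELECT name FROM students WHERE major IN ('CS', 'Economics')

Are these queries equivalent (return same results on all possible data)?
Yes, equivalent

Both queries return: [('Bob',), ('Dave',), ('Grace',), ('Niaj',)]

Reason: OR vs IN are equivalent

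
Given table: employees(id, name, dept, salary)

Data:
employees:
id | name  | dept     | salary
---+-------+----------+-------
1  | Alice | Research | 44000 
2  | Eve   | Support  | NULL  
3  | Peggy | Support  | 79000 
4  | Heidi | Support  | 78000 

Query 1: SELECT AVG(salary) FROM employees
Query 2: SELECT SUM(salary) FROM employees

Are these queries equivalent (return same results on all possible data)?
No, not equivalent

Query 1 returns: [(67000.0,)]
Query 2 returns: [(201000,)]

Reason: AVG vs SUM give different aggregate values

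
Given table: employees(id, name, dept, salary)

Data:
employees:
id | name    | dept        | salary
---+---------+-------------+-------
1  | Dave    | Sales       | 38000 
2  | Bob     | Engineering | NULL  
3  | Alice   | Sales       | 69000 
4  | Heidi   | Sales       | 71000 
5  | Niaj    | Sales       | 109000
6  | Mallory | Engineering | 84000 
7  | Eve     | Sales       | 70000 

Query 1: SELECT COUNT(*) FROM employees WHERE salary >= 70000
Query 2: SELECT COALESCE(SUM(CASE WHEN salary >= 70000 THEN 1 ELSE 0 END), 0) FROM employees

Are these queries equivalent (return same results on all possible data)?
Yes, equivalent

Both queries return: [(4,)]

Reason: COUNT with WHERE vs conditional SUM (COALESCE handles empty-table NULL)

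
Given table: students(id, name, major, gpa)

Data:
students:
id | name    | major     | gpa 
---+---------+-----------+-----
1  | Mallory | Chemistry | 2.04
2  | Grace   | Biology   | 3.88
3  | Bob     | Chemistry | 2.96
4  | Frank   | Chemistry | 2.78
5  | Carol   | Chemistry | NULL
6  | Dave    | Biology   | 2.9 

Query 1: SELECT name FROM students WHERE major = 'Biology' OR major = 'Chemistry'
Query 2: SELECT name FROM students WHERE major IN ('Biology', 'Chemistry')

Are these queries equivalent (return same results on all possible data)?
Yes, equivalent

Both queries return: [('Bob',), ('Carol',), ('Dave',), ('Frank',), ('Grace',), ('Mallory',)]

Reason: OR vs IN are equivalent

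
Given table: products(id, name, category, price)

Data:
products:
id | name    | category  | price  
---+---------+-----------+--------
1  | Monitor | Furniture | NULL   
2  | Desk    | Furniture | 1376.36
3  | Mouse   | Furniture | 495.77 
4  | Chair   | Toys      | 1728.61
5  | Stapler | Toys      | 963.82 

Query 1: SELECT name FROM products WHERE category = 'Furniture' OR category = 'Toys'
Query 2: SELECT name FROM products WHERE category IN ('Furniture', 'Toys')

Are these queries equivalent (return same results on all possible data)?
Yes, equivalent

Both queries return: [('Chair',), ('Desk',), ('Monitor',), ('Mouse',), ('Stapler',)]

Reason: OR vs IN are equivalent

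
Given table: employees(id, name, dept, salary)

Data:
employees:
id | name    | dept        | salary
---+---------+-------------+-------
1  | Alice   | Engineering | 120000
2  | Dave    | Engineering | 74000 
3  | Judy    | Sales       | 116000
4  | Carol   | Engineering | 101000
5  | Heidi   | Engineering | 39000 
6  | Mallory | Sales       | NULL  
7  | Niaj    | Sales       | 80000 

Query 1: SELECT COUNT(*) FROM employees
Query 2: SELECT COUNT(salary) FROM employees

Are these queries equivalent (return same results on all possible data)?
No, not equivalent

Query 1 returns: [(7,)]
Query 2 returns: [(6,)]

Reason: COUNT(*) includes NULLs, COUNT(column) excludes them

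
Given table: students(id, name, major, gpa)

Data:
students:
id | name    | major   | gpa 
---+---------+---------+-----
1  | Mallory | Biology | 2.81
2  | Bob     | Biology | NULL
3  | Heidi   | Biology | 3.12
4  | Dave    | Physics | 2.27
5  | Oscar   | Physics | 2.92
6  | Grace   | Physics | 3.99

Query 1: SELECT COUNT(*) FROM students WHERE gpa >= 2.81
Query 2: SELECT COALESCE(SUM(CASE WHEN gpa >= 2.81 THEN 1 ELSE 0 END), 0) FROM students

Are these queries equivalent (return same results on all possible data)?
Yes, equivalent

Both queries return: [(4,)]

Reason: COUNT with WHERE vs conditional SUM (COALESCE handles empty-table NULL)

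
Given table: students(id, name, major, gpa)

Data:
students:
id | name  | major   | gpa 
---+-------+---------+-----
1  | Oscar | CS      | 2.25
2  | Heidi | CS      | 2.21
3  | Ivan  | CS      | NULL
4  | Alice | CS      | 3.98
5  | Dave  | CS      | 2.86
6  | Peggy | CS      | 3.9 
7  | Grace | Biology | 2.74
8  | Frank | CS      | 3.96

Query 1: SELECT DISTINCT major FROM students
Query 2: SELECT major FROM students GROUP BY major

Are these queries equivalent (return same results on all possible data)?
Yes, equivalent

Both queries return: [('Biology',), ('CS',)]

Reason: Both get unique majors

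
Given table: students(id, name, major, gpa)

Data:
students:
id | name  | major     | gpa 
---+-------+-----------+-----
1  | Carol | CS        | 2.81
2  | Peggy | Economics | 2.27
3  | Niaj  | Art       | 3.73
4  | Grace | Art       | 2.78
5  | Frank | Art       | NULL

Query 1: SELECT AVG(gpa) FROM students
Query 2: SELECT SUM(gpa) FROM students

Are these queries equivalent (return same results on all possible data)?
No, not equivalent

Query 1 returns: [(2.8975,)]
Query 2 returns: [(11.59,)]

Reason: AVG vs SUM give different aggregate values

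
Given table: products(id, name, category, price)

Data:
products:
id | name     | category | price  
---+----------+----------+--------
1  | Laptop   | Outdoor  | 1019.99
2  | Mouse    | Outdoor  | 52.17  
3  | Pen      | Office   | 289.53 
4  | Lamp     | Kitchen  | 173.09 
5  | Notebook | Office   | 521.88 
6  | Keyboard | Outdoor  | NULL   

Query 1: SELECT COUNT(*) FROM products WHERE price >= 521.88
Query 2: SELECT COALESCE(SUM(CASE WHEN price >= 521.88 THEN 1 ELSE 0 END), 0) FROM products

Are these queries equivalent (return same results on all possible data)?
Yes, equivalent

Both queries return: [(2,)]

Reason: COUNT with WHERE vs conditional SUM (COALESCE handles empty-table NULL)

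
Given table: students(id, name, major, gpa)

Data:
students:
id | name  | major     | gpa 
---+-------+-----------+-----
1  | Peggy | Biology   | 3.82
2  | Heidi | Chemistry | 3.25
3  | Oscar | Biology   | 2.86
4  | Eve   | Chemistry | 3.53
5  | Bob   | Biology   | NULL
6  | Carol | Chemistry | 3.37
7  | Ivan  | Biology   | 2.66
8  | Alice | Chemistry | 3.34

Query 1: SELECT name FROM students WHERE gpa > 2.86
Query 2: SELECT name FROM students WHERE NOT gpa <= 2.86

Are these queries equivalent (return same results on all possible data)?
Yes, equivalent

Both queries return: [('Alice',), ('Carol',), ('Eve',), ('Heidi',), ('Peggy',)]

Reason: Both filter gpa > 2.86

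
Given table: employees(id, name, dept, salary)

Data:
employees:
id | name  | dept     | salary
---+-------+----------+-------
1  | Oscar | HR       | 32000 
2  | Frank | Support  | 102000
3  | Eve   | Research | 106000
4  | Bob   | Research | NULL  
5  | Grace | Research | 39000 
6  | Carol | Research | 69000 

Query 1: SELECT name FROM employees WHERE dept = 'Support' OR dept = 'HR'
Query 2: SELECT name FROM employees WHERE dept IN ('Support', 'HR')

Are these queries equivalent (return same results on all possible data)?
Yes, equivalent

Both queries return: [('Frank',), ('Oscar',)]

Reason: OR vs IN are equivalent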